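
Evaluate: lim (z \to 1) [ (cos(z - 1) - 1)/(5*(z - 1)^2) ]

-1/10

Direct substitution gives 0/0.
Apply L'Hôpital: lim (-sin(z - 1))/(10*z - 10), still 0/0.
After 2 applications of L'Hôpital's rule the quotient is (-cos(z - 1))/(10); substituting z = 1 gives -1/10.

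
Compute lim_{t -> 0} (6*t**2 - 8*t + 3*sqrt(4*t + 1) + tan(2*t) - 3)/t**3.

44/3

Substitution gives 0/0 (the numerator vanishes to order 3).
Expand each term to order t^3: the coefficient of t^3 in 3·√(1 + 4t) is 12 and in tan(2t) is 8/3.
Lower-order terms cancel with the polynomial part, so the numerator is (44/3)·t^3 + o(t^3), and the limit is (44/3)/(1) = 44/3.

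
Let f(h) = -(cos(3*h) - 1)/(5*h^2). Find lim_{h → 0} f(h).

Direct substitution gives 0/0.
Apply L'Hôpital: lim (-3*sin(3*h))/(-10*h), still 0/0.
After 2 applications of L'Hôpital's rule the quotient is (-9*cos(3*h))/(-10); substituting h = 0 gives 9/10.

9/10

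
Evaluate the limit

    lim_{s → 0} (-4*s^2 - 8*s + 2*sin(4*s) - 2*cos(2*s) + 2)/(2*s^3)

-32/3

Substitution gives 0/0 (the numerator vanishes to order 3).
Expand each term to order s^3: the coefficient of s^3 in 2·sin(4s) is -64/3 and in -2·cos(2s) is 0.
Lower-order terms cancel with the polynomial part, so the numerator is (-64/3)·s^3 + o(s^3), and the limit is (-64/3)/(2) = -32/3.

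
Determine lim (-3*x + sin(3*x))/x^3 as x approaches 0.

Direct substitution gives 0/0.
Apply L'Hôpital: lim (3*cos(3*x) - 3)/(3*x^2), still 0/0.
Apply L'Hôpital: lim (-9*sin(3*x))/(6*x), still 0/0.
After 3 applications of L'Hôpital's rule the quotient is (-27*cos(3*x))/(6); substituting x = 0 gives -9/2.

-9/2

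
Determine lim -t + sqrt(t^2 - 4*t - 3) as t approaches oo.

This has the form ∞ − ∞. Multiply and divide by the conjugate √(t^2 - 4*t - 3) + t.
That gives (-4t - 3) / (√(t^2 - 4*t - 3) + t).
Divide numerator and denominator by t: the limit is -4/(2·1) = -2.

-2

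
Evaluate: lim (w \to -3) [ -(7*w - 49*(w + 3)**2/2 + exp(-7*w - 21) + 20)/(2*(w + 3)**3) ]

343/12

Direct substitution gives 0/0.
Apply L'Hôpital: lim (-49*w - 7*e^(-7*w - 21) - 140)/(-6*(w + 3)^2), still 0/0.
Apply L'Hôpital: lim (49*e^(-7*w - 21) - 49)/(-12*w - 36), still 0/0.
After 3 applications of L'Hôpital's rule the quotient is (-343*e^(-7*w - 21))/(-12); substituting w = -3 gives 343/12.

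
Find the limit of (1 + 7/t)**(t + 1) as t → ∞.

The base → 1 and the exponent → ∞: a 1^∞ form.
Take logarithms: (t + 1)·ln(1 + 7/t). Since ln(1+u) ~ u for small u, this behaves like (t)·(7/t) → 7.
So the limit is e^(7).

e^(7)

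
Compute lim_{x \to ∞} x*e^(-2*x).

Write as x^1/e^{2x}, an ∞/∞ form.
Exponential growth dominates any polynomial, so repeated L'Hôpital (or the standard result) gives 0.

0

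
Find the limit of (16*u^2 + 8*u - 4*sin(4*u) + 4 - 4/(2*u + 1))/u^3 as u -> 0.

224/3

Substitution gives 0/0; apply L'Hôpital's rule 3 times.
After differentiating numerator and denominator 3 times the quotient is (256*cos(4*u) + 192/(2*u + 1)^4)/(6); at u = 0 this is 224/3.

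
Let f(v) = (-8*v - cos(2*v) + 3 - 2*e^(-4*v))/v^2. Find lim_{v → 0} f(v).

-14

Substitution gives 0/0; apply L'Hôpital's rule 2 times.
After differentiating numerator and denominator 2 times the quotient is (4*cos(2*v) - 32*e^(-4*v))/(2); at v = 0 this is -14.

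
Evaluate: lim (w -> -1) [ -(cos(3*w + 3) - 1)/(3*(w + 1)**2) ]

3/2

Direct substitution gives 0/0.
Apply L'Hôpital: lim (-3*sin(3*w + 3))/(-6*w - 6), still 0/0.
After 2 applications of L'Hôpital's rule the quotient is (-9*cos(3*w + 3))/(-6); substituting w = -1 gives 3/2.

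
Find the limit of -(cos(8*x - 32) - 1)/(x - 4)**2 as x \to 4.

Direct substitution gives 0/0.
Apply L'Hôpital: lim (-8*sin(8*x - 32))/(8 - 2*x), still 0/0.
After 2 applications of L'Hôpital's rule the quotient is (-64*cos(8*x - 32))/(-2); substituting x = 4 gives 32.

32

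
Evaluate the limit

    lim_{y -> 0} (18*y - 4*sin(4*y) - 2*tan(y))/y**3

42

Substitution gives 0/0 (the numerator vanishes to order 3).
Expand each term to order y^3: the coefficient of y^3 in -4·sin(4y) is 128/3 and in -2·tan(y) is -2/3.
Lower-order terms cancel with the polynomial part, so the numerator is (42)·y^3 + o(y^3), and the limit is (42)/(1) = 42.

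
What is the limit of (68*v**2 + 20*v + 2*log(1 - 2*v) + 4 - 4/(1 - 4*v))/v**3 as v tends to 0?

Substitution gives 0/0; apply L'Hôpital's rule 3 times.
After differentiating numerator and denominator 3 times the quotient is (-1536/(4*v - 1)^4 + 32/(2*v - 1)^3)/(6); at v = 0 this is -784/3.

-784/3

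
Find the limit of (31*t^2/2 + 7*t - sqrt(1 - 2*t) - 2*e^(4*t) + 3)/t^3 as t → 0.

Substitution gives 0/0; apply L'Hôpital's rule 3 times.
After differentiating numerator and denominator 3 times the quotient is (-128*e^(4*t) + 3/(1 - 2*t)^(5/2))/(6); at t = 0 this is -125/6.

-125/6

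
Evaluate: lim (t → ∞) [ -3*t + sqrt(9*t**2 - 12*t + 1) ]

An ∞ − ∞ form. Rationalising with the conjugate, the difference becomes (-12t + 1) / (√(9*t^2 - 12*t + 1) + 3t).
For large t the denominator behaves like 2·3t, so the quotient tends to -12/6 = -2.

-2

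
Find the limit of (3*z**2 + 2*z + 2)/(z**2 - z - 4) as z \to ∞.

Numerator and denominator both have degree 2.
Dividing every term by z^2, all lower-order terms vanish and the limit is the ratio of leading coefficients, 3/(1) = 3.

3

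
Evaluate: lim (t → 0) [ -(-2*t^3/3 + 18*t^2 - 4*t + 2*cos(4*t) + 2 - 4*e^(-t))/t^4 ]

Substitution gives 0/0; apply L'Hôpital's rule 4 times.
After differentiating numerator and denominator 4 times the quotient is (512*cos(4*t) - 4*e^(-t))/(-24); at t = 0 this is -127/6.

-127/6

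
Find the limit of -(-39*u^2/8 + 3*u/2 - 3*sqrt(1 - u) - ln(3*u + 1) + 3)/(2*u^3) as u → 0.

Substitution gives 0/0; apply L'Hôpital's rule 3 times.
After differentiating numerator and denominator 3 times the quotient is (-54/(3*u + 1)^3 + 9/(8*(1 - u)^(5/2)))/(-12); at u = 0 this is 141/32.

141/32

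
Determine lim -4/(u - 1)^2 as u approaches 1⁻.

As u → 1⁻, (u - 1) → 0⁻, so (u - 1)^2 → 0⁺ and -4/(u - 1)^2 → -∞.

-∞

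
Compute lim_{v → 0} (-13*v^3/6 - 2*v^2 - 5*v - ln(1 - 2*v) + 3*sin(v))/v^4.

4

Substitution gives 0/0; apply L'Hôpital's rule 4 times.
After differentiating numerator and denominator 4 times the quotient is (3*sin(v) + 96/(2*v - 1)^4)/(24); at v = 0 this is 4.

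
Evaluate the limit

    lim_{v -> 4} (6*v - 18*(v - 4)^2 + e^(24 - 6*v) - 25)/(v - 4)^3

Direct substitution gives 0/0.
Apply L'Hôpital: lim (-36*v - 6*e^(24 - 6*v) + 150)/(3*(v - 4)^2), still 0/0.
Apply L'Hôpital: lim (36*e^(24 - 6*v) - 36)/(6*v - 24), still 0/0.
After 3 applications of L'Hôpital's rule the quotient is (-216*e^(24 - 6*v))/(6); substituting v = 4 gives -36.

-36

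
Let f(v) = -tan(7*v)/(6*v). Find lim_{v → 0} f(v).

Substitution gives 0/0.
Since tan(u)/u → 1 as u → 0, tan(7v)/(7v) → 1 and the limit is 7/(-6) = -7/6.

-7/6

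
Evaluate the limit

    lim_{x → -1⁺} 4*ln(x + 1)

As x → -1⁺, x + 1 → 0⁺ and ln(x + 1) → −∞.
Multiplying by 4 gives -∞.

-∞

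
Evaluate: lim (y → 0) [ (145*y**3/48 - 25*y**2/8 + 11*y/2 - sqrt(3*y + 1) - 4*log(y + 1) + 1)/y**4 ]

Substitution gives 0/0; apply L'Hôpital's rule 4 times.
After differentiating numerator and denominator 4 times the quotient is (1215/(16*(3*y + 1)^(7/2)) + 24/(y + 1)^4)/(24); at y = 0 this is 533/128.

533/128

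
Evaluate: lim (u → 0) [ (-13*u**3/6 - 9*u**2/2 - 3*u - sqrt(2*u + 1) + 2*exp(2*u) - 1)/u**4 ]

47/24

Substitution gives 0/0 (the numerator vanishes to order 4).
Expand each term to order u^4: the coefficient of u^4 in 2·e^(2u) is 4/3 and in −√(1 + 2u) is 5/8.
Lower-order terms cancel with the polynomial part, so the numerator is (47/24)·u^4 + o(u^4), and the limit is (47/24)/(1) = 47/24.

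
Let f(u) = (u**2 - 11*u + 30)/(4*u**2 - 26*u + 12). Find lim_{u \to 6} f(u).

1/22

At u = 6 both the top and bottom vanish — a removable singularity. Factoring out (u - 6) from each leaves (u - 5)/(4*u - 2), which at u = 6 equals 1/22.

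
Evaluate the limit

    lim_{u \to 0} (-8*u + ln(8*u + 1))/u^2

-32

Direct substitution gives 0/0.
Apply L'Hôpital: lim (-8 + 8/(8*u + 1))/(2*u), still 0/0.
After 2 applications of L'Hôpital's rule the quotient is (-64/(8*u + 1)^2)/(2); substituting u = 0 gives -32.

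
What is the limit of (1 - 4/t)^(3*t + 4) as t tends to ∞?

e^(-12)

The base → 1 and the exponent → ∞: a 1^∞ form.
Take logarithms: (3t + 4)·ln(1 - 4/t). Since ln(1+u) ~ u for small u, this behaves like (3t)·(-4/t) → -12.
So the limit is e^(-12).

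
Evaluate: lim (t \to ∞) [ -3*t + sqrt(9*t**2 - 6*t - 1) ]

-1

An ∞ − ∞ form. Rationalising with the conjugate, the difference becomes (-6t - 1) / (√(9*t^2 - 6*t - 1) + 3t).
For large t the denominator behaves like 2·3t, so the quotient tends to -6/6 = -1.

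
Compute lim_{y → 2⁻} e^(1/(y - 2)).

As y → 2⁻, 1/(y - 2) → −∞, so e^(1/(y - 2)) → 0.

0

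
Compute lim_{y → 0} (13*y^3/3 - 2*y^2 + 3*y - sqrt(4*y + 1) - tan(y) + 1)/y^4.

Substitution gives 0/0; apply L'Hôpital's rule 4 times.
After differentiating numerator and denominator 4 times the quotient is (8*tan(y)/cos(y)^2 - 24*tan(y)/cos(y)^4 + 240/(4*y + 1)^(7/2))/(24); at y = 0 this is 10.

10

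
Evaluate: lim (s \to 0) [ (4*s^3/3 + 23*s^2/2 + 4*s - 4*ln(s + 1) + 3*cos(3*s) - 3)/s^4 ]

Substitution gives 0/0; apply L'Hôpital's rule 4 times.
After differentiating numerator and denominator 4 times the quotient is (243*cos(3*s) + 24/(s + 1)^4)/(24); at s = 0 this is 89/8.

89/8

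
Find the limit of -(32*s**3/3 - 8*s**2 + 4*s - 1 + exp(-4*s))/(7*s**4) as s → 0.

Direct substitution gives 0/0.
Apply L'Hôpital: lim (32*s^2 - 16*s + 4 - 4*e^(-4*s))/(-28*s^3), still 0/0.
Apply L'Hôpital: lim (64*s - 16 + 16*e^(-4*s))/(-84*s^2), still 0/0.
Apply L'Hôpital: lim (64 - 64*e^(-4*s))/(-168*s), still 0/0.
After 4 applications of L'Hôpital's rule the quotient is (256*e^(-4*s))/(-168); substituting s = 0 gives -32/21.

-32/21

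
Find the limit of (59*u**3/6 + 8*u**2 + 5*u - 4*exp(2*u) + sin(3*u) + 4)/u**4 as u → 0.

Substitution gives 0/0; apply L'Hôpital's rule 4 times.
After differentiating numerator and denominator 4 times the quotient is (-64*e^(2*u) + 81*sin(3*u))/(24); at u = 0 this is -8/3.

-8/3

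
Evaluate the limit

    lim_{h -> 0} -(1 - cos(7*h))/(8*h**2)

-49/16

Substitution gives 0/0.
Use (1 − cos u)/u² → 1/2 with u = 7h: the limit is 7²/(2·(-8)) = -49/16.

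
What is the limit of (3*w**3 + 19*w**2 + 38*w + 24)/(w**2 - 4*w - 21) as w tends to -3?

-1/2

Direct substitution gives 0/0, so factor. Both numerator and denominator have (w + 3) as a factor.
After cancelling, the expression reduces to (3*w^2 + 10*w + 8)/(w - 7).
Substituting w = -3 gives -1/2.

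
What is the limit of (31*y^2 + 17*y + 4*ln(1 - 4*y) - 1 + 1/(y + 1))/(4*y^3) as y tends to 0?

-259/12

Substitution gives 0/0 (the numerator vanishes to order 3).
Expand each term to order y^3: the coefficient of y^3 in 1/(1 + y) is -1 and in 4·ln(1 - 4y) is -256/3.
Lower-order terms cancel with the polynomial part, so the numerator is (-259/3)·y^3 + o(y^3), and the limit is (-259/3)/(4) = -259/12.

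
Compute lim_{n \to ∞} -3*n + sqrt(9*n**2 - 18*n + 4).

-3

This has the form ∞ − ∞. Multiply and divide by the conjugate √(9*n^2 - 18*n + 4) + 3n.
That gives (-18n + 4) / (√(9*n^2 - 18*n + 4) + 3n).
Divide numerator and denominator by n: the limit is -18/(2·3) = -3.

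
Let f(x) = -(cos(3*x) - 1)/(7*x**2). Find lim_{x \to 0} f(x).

9/14

Direct substitution gives 0/0.
Apply L'Hôpital: lim (-3*sin(3*x))/(-14*x), still 0/0.
After 2 applications of L'Hôpital's rule the quotient is (-9*cos(3*x))/(-14); substituting x = 0 gives 9/14.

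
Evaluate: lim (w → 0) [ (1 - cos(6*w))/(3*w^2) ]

Substitution gives 0/0.
Use (1 − cos u)/u² → 1/2 with u = 6w: the limit is 6²/(2·3) = 6.

6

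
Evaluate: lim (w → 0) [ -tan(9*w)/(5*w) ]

Substitution gives 0/0.
Since tan(u)/u → 1 as u → 0, tan(9w)/(9w) → 1 and the limit is 9/(-5) = -9/5.

-9/5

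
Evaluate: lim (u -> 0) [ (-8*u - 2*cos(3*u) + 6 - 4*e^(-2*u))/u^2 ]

Substitution gives 0/0 (the numerator vanishes to order 2).
Expand each term to order u^2: the coefficient of u^2 in -4·e^(-2u) is -8 and in -2·cos(3u) is 9.
Lower-order terms cancel with the polynomial part, so the numerator is (1)·u^2 + o(u^2), and the limit is (1)/(1) = 1.

1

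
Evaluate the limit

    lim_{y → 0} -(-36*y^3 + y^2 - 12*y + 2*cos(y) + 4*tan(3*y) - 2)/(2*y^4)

Substitution gives 0/0 (the numerator vanishes to order 4).
Expand each term to order y^4: the coefficient of y^4 in 2·cos(y) is 1/12 and in 4·tan(3y) is 0.
Lower-order terms cancel with the polynomial part, so the numerator is (1/12)·y^4 + o(y^4), and the limit is (1/12)/(-2) = -1/24.

-1/24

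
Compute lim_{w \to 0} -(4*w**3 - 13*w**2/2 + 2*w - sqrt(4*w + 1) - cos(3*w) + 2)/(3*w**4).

Substitution gives 0/0; apply L'Hôpital's rule 4 times.
After differentiating numerator and denominator 4 times the quotient is (-81*cos(3*w) + 240/(4*w + 1)^(7/2))/(-72); at w = 0 this is -53/24.

-53/24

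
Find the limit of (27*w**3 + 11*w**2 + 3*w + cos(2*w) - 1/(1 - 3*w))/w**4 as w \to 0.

-241/3

Substitution gives 0/0 (the numerator vanishes to order 4).
Expand each term to order w^4: the coefficient of w^4 in −1/(1 - 3w) is -81 and in cos(2w) is 2/3.
Lower-order terms cancel with the polynomial part, so the numerator is (-241/3)·w^4 + o(w^4), and the limit is (-241/3)/(1) = -241/3.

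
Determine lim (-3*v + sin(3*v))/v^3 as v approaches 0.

-9/2

Direct substitution gives 0/0.
Apply L'Hôpital: lim (3*cos(3*v) - 3)/(3*v^2), still 0/0.
Apply L'Hôpital: lim (-9*sin(3*v))/(6*v), still 0/0.
After 3 applications of L'Hôpital's rule the quotient is (-27*cos(3*v))/(6); substituting v = 0 gives -9/2.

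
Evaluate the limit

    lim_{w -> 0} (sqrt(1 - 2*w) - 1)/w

A 0/0 form; rationalise with √(1 - 2w) + √1. This collapses the numerator to -2w, leaving -2/(√(1 - 2w) + √1) → -2/(2√1) = -1.

-1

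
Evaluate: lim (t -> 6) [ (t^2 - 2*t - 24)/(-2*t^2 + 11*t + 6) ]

-10/13

At t = 6 both the top and bottom vanish — a removable singularity. Factoring out (t - 6) from each leaves (t + 4)/(-2*t - 1), which at t = 6 equals -10/13.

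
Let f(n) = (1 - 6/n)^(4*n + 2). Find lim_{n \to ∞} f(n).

The base → 1 and the exponent → ∞: a 1^∞ form.
Take logarithms: (4n + 2)·ln(1 - 6/n). Since ln(1+u) ~ u for small u, this behaves like (4n)·(-6/n) → -24.
So the limit is e^(-24).

e^(-24)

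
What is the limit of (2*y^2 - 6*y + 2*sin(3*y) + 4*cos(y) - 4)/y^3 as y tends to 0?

-9

Substitution gives 0/0 (the numerator vanishes to order 3).
Expand each term to order y^3: the coefficient of y^3 in 2·sin(3y) is -9 and in 4·cos(y) is 0.
Lower-order terms cancel with the polynomial part, so the numerator is (-9)·y^3 + o(y^3), and the limit is (-9)/(1) = -9.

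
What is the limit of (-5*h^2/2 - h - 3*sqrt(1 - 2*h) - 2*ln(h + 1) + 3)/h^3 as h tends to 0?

5/6

Substitution gives 0/0; apply L'Hôpital's rule 3 times.
After differentiating numerator and denominator 3 times the quotient is (-4/(h + 1)^3 + 9/(1 - 2*h)^(5/2))/(6); at h = 0 this is 5/6.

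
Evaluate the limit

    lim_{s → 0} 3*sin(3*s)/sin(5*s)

Substitution gives 0/0.
Divide numerator and denominator by s: sin(3s)/s → 3 and sin(5s)/s → 5, so the limit is 3·3/5 = 9/5.

9/5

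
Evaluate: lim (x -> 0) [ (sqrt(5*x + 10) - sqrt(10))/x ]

Substitution gives 0/0. Multiply numerator and denominator by the conjugate √(10 + 5x) + √10.
The numerator becomes (10 + 5x) − 10 = 5x, so the expression simplifies to 5/(√(10 + 5x) + √10).
Letting x → 0 gives 5/(2√10) = √(10)/4.

√(10)/4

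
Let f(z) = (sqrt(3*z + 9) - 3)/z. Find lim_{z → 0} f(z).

A 0/0 form; rationalise with √(9 + 3z) + √9. This collapses the numerator to 3z, leaving 3/(√(9 + 3z) + √9) → 3/(2√9) = 1/2.

1/2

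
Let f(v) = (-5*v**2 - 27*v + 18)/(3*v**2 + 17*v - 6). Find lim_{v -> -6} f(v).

At v = -6 both the top and bottom vanish — a removable singularity. Factoring out (v + 6) from each leaves (3 - 5*v)/(3*v - 1), which at v = -6 equals -33/19.

-33/19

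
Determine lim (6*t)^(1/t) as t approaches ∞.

1

Base → ∞ and exponent → 0: an ∞^0 form.
Take logs: (1/t)·ln(6·t^1) = (ln 6 + 1·ln t)/t → 0.
So the limit is e^0 = 1.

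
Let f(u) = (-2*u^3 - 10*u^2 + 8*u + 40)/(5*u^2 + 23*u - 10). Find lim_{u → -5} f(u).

14/9

Since u = -5 makes numerator and denominator zero, (u + 5) divides both.
Cancelling it gives (8 - 2*u^2)/(5*u - 2); now plug in u = -5 to get 14/9.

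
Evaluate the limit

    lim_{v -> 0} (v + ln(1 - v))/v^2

-1/2

Direct substitution gives 0/0.
Apply L'Hôpital: lim (1 - 1/(1 - v))/(2*v), still 0/0.
After 2 applications of L'Hôpital's rule the quotient is (-1/(1 - v)^2)/(2); substituting v = 0 gives -1/2.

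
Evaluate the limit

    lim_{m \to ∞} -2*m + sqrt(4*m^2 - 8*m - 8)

An ∞ − ∞ form. Rationalising with the conjugate, the difference becomes (-8m - 8) / (√(4*m^2 - 8*m - 8) + 2m).
For large m the denominator behaves like 2·2m, so the quotient tends to -8/4 = -2.

-2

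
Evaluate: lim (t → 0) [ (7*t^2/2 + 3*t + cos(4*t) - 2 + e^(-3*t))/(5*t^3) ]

Substitution gives 0/0; apply L'Hôpital's rule 3 times.
After differentiating numerator and denominator 3 times the quotient is (64*sin(4*t) - 27*e^(-3*t))/(30); at t = 0 this is -9/10.

-9/10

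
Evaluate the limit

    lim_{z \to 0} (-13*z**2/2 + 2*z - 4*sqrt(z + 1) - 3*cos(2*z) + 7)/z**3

-1/4

Substitution gives 0/0; apply L'Hôpital's rule 3 times.
After differentiating numerator and denominator 3 times the quotient is (-24*sin(2*z) - 3/(2*(z + 1)^(5/2)))/(6); at z = 0 this is -1/4.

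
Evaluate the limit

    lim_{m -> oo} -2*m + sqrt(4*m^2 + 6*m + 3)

An ∞ − ∞ form. Rationalising with the conjugate, the difference becomes (6m + 3) / (√(4*m^2 + 6*m + 3) + 2m).
For large m the denominator behaves like 2·2m, so the quotient tends to 6/4 = 3/2.

3/2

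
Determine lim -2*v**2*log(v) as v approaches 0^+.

This is a 0·(−∞) form. Rewrite as -2·ln(v) / v^(−2) and apply L'Hôpital:
the derivative quotient is -2·(1/v) / (−2·v^(−3)) = (2/2)·v^2 → 0.

0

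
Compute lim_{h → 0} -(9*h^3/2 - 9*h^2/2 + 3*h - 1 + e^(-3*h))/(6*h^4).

-9/16

Direct substitution gives 0/0.
Apply L'Hôpital: lim (27*h^2/2 - 9*h + 3 - 3*e^(-3*h))/(-24*h^3), still 0/0.
Apply L'Hôpital: lim (27*h - 9 + 9*e^(-3*h))/(-72*h^2), still 0/0.
Apply L'Hôpital: lim (27 - 27*e^(-3*h))/(-144*h), still 0/0.
After 4 applications of L'Hôpital's rule the quotient is (81*e^(-3*h))/(-144); substituting h = 0 gives -9/16.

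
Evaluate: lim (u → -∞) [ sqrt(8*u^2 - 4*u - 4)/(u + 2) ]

-2*√(2)

For large |u|, √(8*u^2 - 4*u - 4) ≈ √8·|u| and the denominator ≈ u.
Since u → −∞, |u| = −u, giving −√8/(1) = -2*√(2).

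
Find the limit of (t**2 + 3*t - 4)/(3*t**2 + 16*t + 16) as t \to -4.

5/8

At t = -4 both the top and bottom vanish — a removable singularity. Factoring out (t + 4) from each leaves (t - 1)/(3*t + 4), which at t = -4 equals 5/8.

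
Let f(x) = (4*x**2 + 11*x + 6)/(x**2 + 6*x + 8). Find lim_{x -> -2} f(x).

Direct substitution gives 0/0, so factor. Both numerator and denominator have (x + 2) as a factor.
After cancelling, the expression reduces to (4*x + 3)/(x + 4).
Substituting x = -2 gives -5/2.

-5/2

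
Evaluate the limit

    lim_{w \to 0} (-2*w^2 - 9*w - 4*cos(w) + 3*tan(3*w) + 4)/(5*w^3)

27/5

Substitution gives 0/0; apply L'Hôpital's rule 3 times.
After differentiating numerator and denominator 3 times the quotient is (-4*sin(w) + 486*tan(3*w)^4 + 648*tan(3*w)^2 + 162)/(30); at w = 0 this is 27/5.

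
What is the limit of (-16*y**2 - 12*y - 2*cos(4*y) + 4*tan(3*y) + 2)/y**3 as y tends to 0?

36

Substitution gives 0/0; apply L'Hôpital's rule 3 times.
After differentiating numerator and denominator 3 times the quotient is (-128*sin(4*y) + 648*tan(3*y)^4 + 864*tan(3*y)^2 + 216)/(6); at y = 0 this is 36.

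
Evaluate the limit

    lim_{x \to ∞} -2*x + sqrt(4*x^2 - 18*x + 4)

An ∞ − ∞ form. Rationalising with the conjugate, the difference becomes (-18x + 4) / (√(4*x^2 - 18*x + 4) + 2x).
For large x the denominator behaves like 2·2x, so the quotient tends to -18/4 = -9/2.

-9/2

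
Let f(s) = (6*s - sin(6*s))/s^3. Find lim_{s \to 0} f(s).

36

Direct substitution gives 0/0.
Apply L'Hôpital: lim (6 - 6*cos(6*s))/(3*s^2), still 0/0.
Apply L'Hôpital: lim (36*sin(6*s))/(6*s), still 0/0.
After 3 applications of L'Hôpital's rule the quotient is (216*cos(6*s))/(6); substituting s = 0 gives 36.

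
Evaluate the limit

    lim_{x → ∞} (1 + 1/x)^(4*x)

e^(4)

The base → 1 and the exponent → ∞: a 1^∞ form.
Take logarithms: (4x)·ln(1 + 1/x). Since ln(1+u) ~ u for small u, this behaves like (4x)·(1/x) → 4.
So the limit is e^(4).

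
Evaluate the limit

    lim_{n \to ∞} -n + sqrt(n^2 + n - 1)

This has the form ∞ − ∞. Multiply and divide by the conjugate √(n^2 + n - 1) + n.
That gives (n - 1) / (√(n^2 + n - 1) + n).
Divide numerator and denominator by n: the limit is 1/(2·1) = 1/2.

1/2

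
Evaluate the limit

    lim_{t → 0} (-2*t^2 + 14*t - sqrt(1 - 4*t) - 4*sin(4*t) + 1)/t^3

140/3

Substitution gives 0/0; apply L'Hôpital's rule 3 times.
After differentiating numerator and denominator 3 times the quotient is (256*cos(4*t) + 24/(1 - 4*t)^(5/2))/(6); at t = 0 this is 140/3.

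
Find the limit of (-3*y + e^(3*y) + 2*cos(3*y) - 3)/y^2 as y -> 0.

-9/2

Substitution gives 0/0 (the numerator vanishes to order 2).
Expand each term to order y^2: the coefficient of y^2 in 2·cos(3y) is -9 and in e^(3y) is 9/2.
Lower-order terms cancel with the polynomial part, so the numerator is (-9/2)·y^2 + o(y^2), and the limit is (-9/2)/(1) = -9/2.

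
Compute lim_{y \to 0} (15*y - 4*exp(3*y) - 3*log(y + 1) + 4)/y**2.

-33/2

Substitution gives 0/0 (the numerator vanishes to order 2).
Expand each term to order y^2: the coefficient of y^2 in -4·e^(3y) is -18 and in -3·ln(1 + y) is 3/2.
Lower-order terms cancel with the polynomial part, so the numerator is (-33/2)·y^2 + o(y^2), and the limit is (-33/2)/(1) = -33/2.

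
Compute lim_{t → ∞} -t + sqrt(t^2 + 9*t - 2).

9/2

An ∞ − ∞ form. Rationalising with the conjugate, the difference becomes (9t - 2) / (√(t^2 + 9*t - 2) + t).
For large t the denominator behaves like 2·t, so the quotient tends to 9/2 = 9/2.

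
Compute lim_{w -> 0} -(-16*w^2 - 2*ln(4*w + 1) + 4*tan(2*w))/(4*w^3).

8

Substitution gives 0/0; apply L'Hôpital's rule 3 times.
After differentiating numerator and denominator 3 times the quotient is (192*tan(2*w)^2/cos(2*w)^2 + 64/cos(2*w)^2 - 256/(4*w + 1)^3)/(-24); at w = 0 this is 8.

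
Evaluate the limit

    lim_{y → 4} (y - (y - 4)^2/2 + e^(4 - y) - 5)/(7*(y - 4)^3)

Direct substitution gives 0/0.
Apply L'Hôpital: lim (-y - e^(4 - y) + 5)/(21*(y - 4)^2), still 0/0.
Apply L'Hôpital: lim (e^(4 - y) - 1)/(42*y - 168), still 0/0.
After 3 applications of L'Hôpital's rule the quotient is (-e^(4 - y))/(42); substituting y = 4 gives -1/42.

-1/42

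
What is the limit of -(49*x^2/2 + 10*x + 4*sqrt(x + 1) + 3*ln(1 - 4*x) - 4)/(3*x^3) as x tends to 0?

Substitution gives 0/0; apply L'Hôpital's rule 3 times.
After differentiating numerator and denominator 3 times the quotient is (384/(4*x - 1)^3 + 3/(2*(x + 1)^(5/2)))/(-18); at x = 0 this is 85/4.

85/4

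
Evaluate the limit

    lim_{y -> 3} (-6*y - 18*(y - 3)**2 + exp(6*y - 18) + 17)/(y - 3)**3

Direct substitution gives 0/0.
Apply L'Hôpital: lim (-36*y + 6*e^(6*y - 18) + 102)/(3*(y - 3)^2), still 0/0.
Apply L'Hôpital: lim (36*e^(6*y - 18) - 36)/(6*y - 18), still 0/0.
After 3 applications of L'Hôpital's rule the quotient is (216*e^(6*y - 18))/(6); substituting y = 3 gives 36.

36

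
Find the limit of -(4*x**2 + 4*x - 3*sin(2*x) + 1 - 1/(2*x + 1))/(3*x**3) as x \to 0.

Substitution gives 0/0 (the numerator vanishes to order 3).
Expand each term to order x^3: the coefficient of x^3 in −1/(1 + 2x) is 8 and in -3·sin(2x) is 4.
Lower-order terms cancel with the polynomial part, so the numerator is (12)·x^3 + o(x^3), and the limit is (12)/(-3) = -4.

-4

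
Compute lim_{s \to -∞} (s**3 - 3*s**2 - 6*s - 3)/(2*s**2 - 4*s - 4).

-∞

The numerator has higher degree (3 > 2); the quotient behaves like (1/(2))·s^1 for large |s|.
As s → −∞ this diverges to -∞.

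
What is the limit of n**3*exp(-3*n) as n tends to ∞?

0

Write as n^3/e^{3n}, an ∞/∞ form.
Exponential growth dominates any polynomial, so repeated L'Hôpital (or the standard result) gives 0.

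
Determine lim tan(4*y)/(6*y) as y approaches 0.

Substitution gives 0/0.
Since tan(u)/u → 1 as u → 0, tan(4y)/(4y) → 1 and the limit is 4/6 = 2/3.

2/3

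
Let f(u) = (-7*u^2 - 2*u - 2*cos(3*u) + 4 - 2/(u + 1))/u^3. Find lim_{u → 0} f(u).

2

Substitution gives 0/0; apply L'Hôpital's rule 3 times.
After differentiating numerator and denominator 3 times the quotient is (-54*sin(3*u) + 12/(u + 1)^4)/(6); at u = 0 this is 2.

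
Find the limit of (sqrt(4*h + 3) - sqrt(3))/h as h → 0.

Substitution gives 0/0. Multiply numerator and denominator by the conjugate √(3 + 4h) + √3.
The numerator becomes (3 + 4h) − 3 = 4h, so the expression simplifies to 4/(√(3 + 4h) + √3).
Letting h → 0 gives 4/(2√3) = 2*√(3)/3.

2*√(3)/3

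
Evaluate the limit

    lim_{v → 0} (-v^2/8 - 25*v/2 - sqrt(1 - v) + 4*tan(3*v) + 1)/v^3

577/16

Substitution gives 0/0; apply L'Hôpital's rule 3 times.
After differentiating numerator and denominator 3 times the quotient is (648*tan(3*v)^2/cos(3*v)^2 + 216/cos(3*v)^2 + 3/(8*(1 - v)^(5/2)))/(6); at v = 0 this is 577/16.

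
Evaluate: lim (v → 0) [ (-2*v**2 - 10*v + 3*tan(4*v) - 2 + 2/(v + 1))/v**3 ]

62

Substitution gives 0/0; apply L'Hôpital's rule 3 times.
After differentiating numerator and denominator 3 times the quotient is (12*(32*(v + 1)^4*(3*tan(4*v)^2 + 1)/cos(4*v)^2 - 1)/(v + 1)^4)/(6); at v = 0 this is 62.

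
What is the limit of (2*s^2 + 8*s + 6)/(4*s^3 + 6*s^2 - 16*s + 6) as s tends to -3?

Since s = -3 makes numerator and denominator zero, (s + 3) divides both.
Cancelling it gives (2*s + 2)/(4*s^2 - 6*s + 2); now plug in s = -3 to get -1/14.

-1/14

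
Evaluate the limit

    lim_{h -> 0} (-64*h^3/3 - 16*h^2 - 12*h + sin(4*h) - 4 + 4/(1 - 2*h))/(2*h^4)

Substitution gives 0/0; apply L'Hôpital's rule 4 times.
After differentiating numerator and denominator 4 times the quotient is (256*sin(4*h) - 1536/(2*h - 1)^5)/(48); at h = 0 this is 32.

32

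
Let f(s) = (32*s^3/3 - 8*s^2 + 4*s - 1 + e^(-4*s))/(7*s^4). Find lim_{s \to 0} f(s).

32/21

Direct substitution gives 0/0.
Apply L'Hôpital: lim (32*s^2 - 16*s + 4 - 4*e^(-4*s))/(28*s^3), still 0/0.
Apply L'Hôpital: lim (64*s - 16 + 16*e^(-4*s))/(84*s^2), still 0/0.
Apply L'Hôpital: lim (64 - 64*e^(-4*s))/(168*s), still 0/0.
After 4 applications of L'Hôpital's rule the quotient is (256*e^(-4*s))/(168); substituting s = 0 gives 32/21.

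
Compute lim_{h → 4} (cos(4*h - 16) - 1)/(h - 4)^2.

Direct substitution gives 0/0.
Apply L'Hôpital: lim (-4*sin(4*h - 16))/(2*h - 8), still 0/0.
After 2 applications of L'Hôpital's rule the quotient is (-16*cos(4*h - 16))/(2); substituting h = 4 gives -8.

-8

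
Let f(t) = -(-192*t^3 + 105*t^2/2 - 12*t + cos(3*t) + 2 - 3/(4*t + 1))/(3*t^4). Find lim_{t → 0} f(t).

2039/8

Substitution gives 0/0; apply L'Hôpital's rule 4 times.
After differentiating numerator and denominator 4 times the quotient is (81*cos(3*t) - 18432/(4*t + 1)^5)/(-72); at t = 0 this is 2039/8.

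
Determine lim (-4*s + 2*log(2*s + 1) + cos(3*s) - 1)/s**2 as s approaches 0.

Substitution gives 0/0 (the numerator vanishes to order 2).
Expand each term to order s^2: the coefficient of s^2 in 2·ln(1 + 2s) is -4 and in cos(3s) is -9/2.
Lower-order terms cancel with the polynomial part, so the numerator is (-17/2)·s^2 + o(s^2), and the limit is (-17/2)/(1) = -17/2.

-17/2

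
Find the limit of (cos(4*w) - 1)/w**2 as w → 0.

-8

Direct substitution gives 0/0.
Apply L'Hôpital: lim (-4*sin(4*w))/(2*w), still 0/0.
After 2 applications of L'Hôpital's rule the quotient is (-16*cos(4*w))/(2); substituting w = 0 gives -8.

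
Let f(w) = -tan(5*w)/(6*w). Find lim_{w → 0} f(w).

-5/6

Substitution gives 0/0.
Since tan(u)/u → 1 as u → 0, tan(5w)/(5w) → 1 and the limit is 5/(-6) = -5/6.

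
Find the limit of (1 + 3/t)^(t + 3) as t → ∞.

Let L be the limit and take ln: ln L = lim (t + 3)·ln(1 + 3/t) = lim (t + 3)·(3/t + O(1/t²)) = 3.
Hence L = e^(3).

e^(3)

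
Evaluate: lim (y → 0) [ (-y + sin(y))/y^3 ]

-1/6

Direct substitution gives 0/0.
Apply L'Hôpital: lim (cos(y) - 1)/(3*y^2), still 0/0.
Apply L'Hôpital: lim (-sin(y))/(6*y), still 0/0.
After 3 applications of L'Hôpital's rule the quotient is (-cos(y))/(6); substituting y = 0 gives -1/6.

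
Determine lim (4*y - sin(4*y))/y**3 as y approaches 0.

Direct substitution gives 0/0.
Apply L'Hôpital: lim (4 - 4*cos(4*y))/(3*y^2), still 0/0.
Apply L'Hôpital: lim (16*sin(4*y))/(6*y), still 0/0.
After 3 applications of L'Hôpital's rule the quotient is (64*cos(4*y))/(6); substituting y = 0 gives 32/3.

32/3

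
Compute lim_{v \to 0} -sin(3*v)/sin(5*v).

Substitution gives 0/0.
Divide numerator and denominator by v: sin(3v)/v → 3 and sin(5v)/v → 5, so the limit is -1·3/5 = -3/5.

-3/5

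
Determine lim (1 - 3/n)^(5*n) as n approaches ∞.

e^(-15)

Write it as [(1 - 3/n)^n]^(5) · (1 - 3/n)^(0). The bracketed term tends to e^(-3) and the second factor to 1, so the limit is e^(-15).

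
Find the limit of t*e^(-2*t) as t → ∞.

0

Write as t^1/e^{2t}, an ∞/∞ form.
Exponential growth dominates any polynomial, so repeated L'Hôpital (or the standard result) gives 0.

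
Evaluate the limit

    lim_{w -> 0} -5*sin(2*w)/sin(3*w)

-10/3

Substitution gives 0/0.
Divide numerator and denominator by w: sin(2w)/w → 2 and sin(3w)/w → 3, so the limit is -5·2/3 = -10/3.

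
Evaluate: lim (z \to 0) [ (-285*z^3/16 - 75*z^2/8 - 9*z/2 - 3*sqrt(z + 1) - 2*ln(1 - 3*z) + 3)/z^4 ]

5199/128

Substitution gives 0/0; apply L'Hôpital's rule 4 times.
After differentiating numerator and denominator 4 times the quotient is (972/(3*z - 1)^4 + 45/(16*(z + 1)^(7/2)))/(24); at z = 0 this is 5199/128.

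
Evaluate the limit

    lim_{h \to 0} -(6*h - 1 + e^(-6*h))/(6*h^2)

Direct substitution gives 0/0.
Apply L'Hôpital: lim (6 - 6*e^(-6*h))/(-12*h), still 0/0.
After 2 applications of L'Hôpital's rule the quotient is (36*e^(-6*h))/(-12); substituting h = 0 gives -3.

-3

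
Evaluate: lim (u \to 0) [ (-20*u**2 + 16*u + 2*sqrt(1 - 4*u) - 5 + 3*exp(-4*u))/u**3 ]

Substitution gives 0/0; apply L'Hôpital's rule 3 times.
After differentiating numerator and denominator 3 times the quotient is (-192*e^(-4*u) - 48/(1 - 4*u)^(5/2))/(6); at u = 0 this is -40.

-40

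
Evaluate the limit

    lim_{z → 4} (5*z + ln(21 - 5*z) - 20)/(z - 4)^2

Direct substitution gives 0/0.
Apply L'Hôpital: lim (5 - 5/(21 - 5*z))/(2*z - 8), still 0/0.
After 2 applications of L'Hôpital's rule the quotient is (-25/(21 - 5*z)^2)/(2); substituting z = 4 gives -25/2.

-25/2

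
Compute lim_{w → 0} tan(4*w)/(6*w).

2/3

Substitution gives 0/0.
Since tan(u)/u → 1 as u → 0, tan(4w)/(4w) → 1 and the limit is 4/6 = 2/3.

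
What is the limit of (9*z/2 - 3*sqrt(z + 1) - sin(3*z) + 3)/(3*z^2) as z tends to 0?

Substitution gives 0/0; apply L'Hôpital's rule 2 times.
After differentiating numerator and denominator 2 times the quotient is (9*sin(3*z) + 3/(4*(z + 1)^(3/2)))/(6); at z = 0 this is 1/8.

1/8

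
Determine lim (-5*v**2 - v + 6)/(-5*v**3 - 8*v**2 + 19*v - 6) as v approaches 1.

11/12

Direct substitution gives 0/0, so factor. Both numerator and denominator have (v - 1) as a factor.
After cancelling, the expression reduces to (-5*v - 6)/(-5*v^2 - 13*v + 6).
Substituting v = 1 gives 11/12.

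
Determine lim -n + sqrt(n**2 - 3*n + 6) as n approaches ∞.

-3/2

An ∞ − ∞ form. Rationalising with the conjugate, the difference becomes (-3n + 6) / (√(n^2 - 3*n + 6) + n).
For large n the denominator behaves like 2·n, so the quotient tends to -3/2 = -3/2.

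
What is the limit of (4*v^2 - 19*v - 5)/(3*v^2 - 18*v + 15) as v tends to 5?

Direct substitution gives 0/0, so factor. Both numerator and denominator have (v - 5) as a factor.
After cancelling, the expression reduces to (4*v + 1)/(3*v - 3).
Substituting v = 5 gives 7/4.

7/4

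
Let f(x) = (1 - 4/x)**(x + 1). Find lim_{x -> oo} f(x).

e^(-4)

The base → 1 and the exponent → ∞: a 1^∞ form.
Take logarithms: (x + 1)·ln(1 - 4/x). Since ln(1+u) ~ u for small u, this behaves like (x)·(-4/x) → -4.
So the limit is e^(-4).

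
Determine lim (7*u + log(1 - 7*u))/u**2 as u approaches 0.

Direct substitution gives 0/0.
Apply L'Hôpital: lim (7 - 7/(1 - 7*u))/(2*u), still 0/0.
After 2 applications of L'Hôpital's rule the quotient is (-49/(1 - 7*u)^2)/(2); substituting u = 0 gives -49/2.

-49/2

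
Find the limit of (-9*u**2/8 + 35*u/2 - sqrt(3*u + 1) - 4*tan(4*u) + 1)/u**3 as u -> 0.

Substitution gives 0/0; apply L'Hôpital's rule 3 times.
After differentiating numerator and denominator 3 times the quotient is (-1024*tan(4*u)^2/cos(4*u)^2 - 512/cos(4*u)^4 - 81/(8*(3*u + 1)^(5/2)))/(6); at u = 0 this is -4177/48.

-4177/48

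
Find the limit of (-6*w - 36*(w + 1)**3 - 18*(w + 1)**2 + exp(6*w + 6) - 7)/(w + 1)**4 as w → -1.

Direct substitution gives 0/0.
Apply L'Hôpital: lim (-36*w - 108*(w + 1)^2 + 6*e^(6*w + 6) - 42)/(4*(w + 1)^3), still 0/0.
Apply L'Hôpital: lim (-216*w + 36*e^(6*w + 6) - 252)/(12*(w + 1)^2), still 0/0.
Apply L'Hôpital: lim (216*e^(6*w + 6) - 216)/(24*w + 24), still 0/0.
After 4 applications of L'Hôpital's rule the quotient is (1296*e^(6*w + 6))/(24); substituting w = -1 gives 54.

54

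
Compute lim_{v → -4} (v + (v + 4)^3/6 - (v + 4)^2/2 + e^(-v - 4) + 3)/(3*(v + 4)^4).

1/72

Direct substitution gives 0/0.
Apply L'Hôpital: lim (-v + (v + 4)^2/2 - e^(-v - 4) - 3)/(12*(v + 4)^3), still 0/0.
Apply L'Hôpital: lim (v + e^(-v - 4) + 3)/(36*(v + 4)^2), still 0/0.
Apply L'Hôpital: lim (1 - e^(-v - 4))/(72*v + 288), still 0/0.
After 4 applications of L'Hôpital's rule the quotient is (e^(-v - 4))/(72); substituting v = -4 gives 1/72.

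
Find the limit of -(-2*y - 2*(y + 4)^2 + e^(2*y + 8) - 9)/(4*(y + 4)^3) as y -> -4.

-1/3

Direct substitution gives 0/0.
Apply L'Hôpital: lim (-4*y + 2*e^(2*y + 8) - 18)/(-12*(y + 4)^2), still 0/0.
Apply L'Hôpital: lim (4*e^(2*y + 8) - 4)/(-24*y - 96), still 0/0.
After 3 applications of L'Hôpital's rule the quotient is (8*e^(2*y + 8))/(-24); substituting y = -4 gives -1/3.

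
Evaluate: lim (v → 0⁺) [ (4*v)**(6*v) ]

1

Base → 0⁺ and exponent → 0⁺: a 0^0 form.
Take logs: 6v·ln(4v). This is 0·(−∞); rewriting as ln(4v)/(1/(6v)) and applying L'Hôpital gives 0.
Hence the limit is e^0 = 1.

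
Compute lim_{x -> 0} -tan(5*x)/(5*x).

-1

Substitution gives 0/0.
Since tan(u)/u → 1 as u → 0, tan(5x)/(5x) → 1 and the limit is 5/(-5) = -1.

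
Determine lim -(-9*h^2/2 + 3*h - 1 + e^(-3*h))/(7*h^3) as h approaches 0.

9/14

Direct substitution gives 0/0.
Apply L'Hôpital: lim (-9*h + 3 - 3*e^(-3*h))/(-21*h^2), still 0/0.
Apply L'Hôpital: lim (-9 + 9*e^(-3*h))/(-42*h), still 0/0.
After 3 applications of L'Hôpital's rule the quotient is (-27*e^(-3*h))/(-42); substituting h = 0 gives 9/14.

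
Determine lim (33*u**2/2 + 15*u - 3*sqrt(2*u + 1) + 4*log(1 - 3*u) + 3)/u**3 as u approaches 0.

Substitution gives 0/0; apply L'Hôpital's rule 3 times.
After differentiating numerator and denominator 3 times the quotient is (216/(3*u - 1)^3 - 9/(2*u + 1)^(5/2))/(6); at u = 0 this is -75/2.

-75/2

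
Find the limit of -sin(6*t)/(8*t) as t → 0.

Substitution gives 0/0.
Write it as (6/(-8))·sin(6t)/(6t); since sin(u)/u → 1, the limit is -3/4.

-3/4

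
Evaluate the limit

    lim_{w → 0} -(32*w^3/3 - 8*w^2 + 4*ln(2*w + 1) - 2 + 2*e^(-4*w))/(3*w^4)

-16/9

Substitution gives 0/0; apply L'Hôpital's rule 4 times.
After differentiating numerator and denominator 4 times the quotient is (512*e^(-4*w) - 384/(2*w + 1)^4)/(-72); at w = 0 this is -16/9.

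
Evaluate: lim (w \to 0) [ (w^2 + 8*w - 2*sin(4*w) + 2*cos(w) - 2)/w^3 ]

Substitution gives 0/0; apply L'Hôpital's rule 3 times.
After differentiating numerator and denominator 3 times the quotient is (2*sin(w) + 128*cos(4*w))/(6); at w = 0 this is 64/3.

64/3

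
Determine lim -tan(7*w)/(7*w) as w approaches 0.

Substitution gives 0/0.
Since tan(u)/u → 1 as u → 0, tan(7w)/(7w) → 1 and the limit is 7/(-7) = -1.

-1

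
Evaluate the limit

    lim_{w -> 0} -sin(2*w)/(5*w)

-2/5

Substitution gives 0/0.
Write it as (2/(-5))·sin(2w)/(2w); since sin(u)/u → 1, the limit is -2/5.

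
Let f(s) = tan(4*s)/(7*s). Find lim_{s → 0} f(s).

4/7

Substitution gives 0/0.
Since tan(u)/u → 1 as u → 0, tan(4s)/(4s) → 1 and the limit is 4/7.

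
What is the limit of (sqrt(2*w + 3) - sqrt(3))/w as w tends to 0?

√(3)/3

A 0/0 form; rationalise with √(3 + 2w) + √3. This collapses the numerator to 2w, leaving 2/(√(3 + 2w) + √3) → 2/(2√3) = √(3)/3.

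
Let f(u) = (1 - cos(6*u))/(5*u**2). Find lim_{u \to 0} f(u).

Substitution gives 0/0.
Use (1 − cos θ)/θ² → 1/2 with θ = 6u: the limit is 6²/(2·5) = 18/5.

18/5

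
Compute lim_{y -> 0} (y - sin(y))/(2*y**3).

Direct substitution gives 0/0.
Apply L'Hôpital: lim (1 - cos(y))/(6*y^2), still 0/0.
Apply L'Hôpital: lim (sin(y))/(12*y), still 0/0.
After 3 applications of L'Hôpital's rule the quotient is (cos(y))/(12); substituting y = 0 gives 1/12.

1/12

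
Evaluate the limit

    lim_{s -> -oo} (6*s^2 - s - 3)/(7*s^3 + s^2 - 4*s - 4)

The denominator has degree 3 and the numerator degree 2. Dividing numerator and denominator by s^3 sends every term to 0 except the leading denominator term, so the limit is 0.

0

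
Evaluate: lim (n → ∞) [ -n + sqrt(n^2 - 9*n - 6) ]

-9/2

This has the form ∞ − ∞. Multiply and divide by the conjugate √(n^2 - 9*n - 6) + n.
That gives (-9n - 6) / (√(n^2 - 9*n - 6) + n).
Divide numerator and denominator by n: the limit is -9/(2·1) = -9/2.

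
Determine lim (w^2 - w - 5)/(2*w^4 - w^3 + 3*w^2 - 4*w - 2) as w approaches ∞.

0

The denominator has degree 4 and the numerator degree 2. Dividing numerator and denominator by w^4 sends every term to 0 except the leading denominator term, so the limit is 0.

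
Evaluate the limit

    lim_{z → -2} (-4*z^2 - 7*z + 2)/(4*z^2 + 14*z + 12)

-9/2

Since z = -2 makes numerator and denominator zero, (z + 2) divides both.
Cancelling it gives (1 - 4*z)/(4*z + 6); now plug in z = -2 to get -9/2.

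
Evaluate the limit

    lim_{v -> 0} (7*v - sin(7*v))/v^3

343/6

Direct substitution gives 0/0.
Apply L'Hôpital: lim (7 - 7*cos(7*v))/(3*v^2), still 0/0.
Apply L'Hôpital: lim (49*sin(7*v))/(6*v), still 0/0.
After 3 applications of L'Hôpital's rule the quotient is (343*cos(7*v))/(6); substituting v = 0 gives 343/6.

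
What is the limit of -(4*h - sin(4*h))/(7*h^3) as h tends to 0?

-32/21

Direct substitution gives 0/0.
Apply L'Hôpital: lim (4 - 4*cos(4*h))/(-21*h^2), still 0/0.
Apply L'Hôpital: lim (16*sin(4*h))/(-42*h), still 0/0.
After 3 applications of L'Hôpital's rule the quotient is (64*cos(4*h))/(-42); substituting h = 0 gives -32/21.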